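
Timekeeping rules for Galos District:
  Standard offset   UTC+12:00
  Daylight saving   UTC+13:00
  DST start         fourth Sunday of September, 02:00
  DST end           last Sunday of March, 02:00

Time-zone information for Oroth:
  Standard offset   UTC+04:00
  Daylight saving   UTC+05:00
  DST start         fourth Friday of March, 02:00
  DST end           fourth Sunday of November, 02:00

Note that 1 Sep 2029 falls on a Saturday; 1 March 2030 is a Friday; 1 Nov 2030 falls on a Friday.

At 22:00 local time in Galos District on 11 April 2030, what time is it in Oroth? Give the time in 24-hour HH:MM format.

15:00

1 September 2029 is a Saturday, so the first Sunday is September 2 and the fourth is September 23.
1 March 2030 is a Friday, so Sundays fall on 3, 10, 17, 24, 31; the last is March 31.
Daylight saving runs 23 September 2029 – 31 March 2030; 11 April 2030 is outside that window, so Galos District is on standard time at UTC+12:00.
22:00 Galos District − 12h = 10:00 UTC.
1 March 2030 is a Friday, so the first Friday is March 1 and the fourth is March 22.
1 November 2030 is a Friday, so the first Sunday is November 3 and the fourth is November 24.
At the standard offset (UTC+04:00), 10:00 UTC + 4h = 14:00 Oroth standard time.
Daylight saving runs 22 March – 24 November; the standard-time date in Oroth, 11 April 2030, is inside that window, so Oroth is at UTC+05:00.
10:00 UTC + 5h = 15:00 Oroth.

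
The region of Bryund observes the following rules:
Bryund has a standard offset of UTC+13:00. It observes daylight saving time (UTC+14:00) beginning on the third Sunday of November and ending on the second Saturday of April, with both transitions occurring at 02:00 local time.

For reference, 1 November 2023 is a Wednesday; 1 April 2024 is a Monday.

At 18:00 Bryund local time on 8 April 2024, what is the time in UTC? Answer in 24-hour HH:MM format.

1 November 2023 is a Wednesday, so the first Sunday is November 5 and the third is November 19.
1 April 2024 is a Monday, so the first Saturday is April 6 and the second is April 13.
8 April 2024 lies within the daylight-saving period (19 November 2023 – 13 April 2024), so Bryund is on daylight time, UTC+14:00.
18:00 local − 14h = 04:00 UTC.

04:00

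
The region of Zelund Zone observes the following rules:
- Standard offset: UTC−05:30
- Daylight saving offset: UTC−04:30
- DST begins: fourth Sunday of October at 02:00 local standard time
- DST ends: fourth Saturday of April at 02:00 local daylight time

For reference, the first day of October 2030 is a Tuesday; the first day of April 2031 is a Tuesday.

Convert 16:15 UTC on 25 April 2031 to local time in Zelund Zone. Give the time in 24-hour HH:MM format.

1 October 2030 is a Tuesday, so the first Sunday is October 6 and the fourth is October 27.
1 April 2031 is a Tuesday, so the first Saturday is April 5 and the fourth is April 26.
At the standard offset (UTC−05:30), 16:15 UTC − 5h30m = 10:45 Zelund Zone standard time.
The standard-time date in Zelund Zone, 25 April 2031, falls between 27 October 2030 and 26 April 2031, so daylight saving is in effect and Zelund Zone is at UTC−04:30.
16:15 UTC − 4h30m = 11:45 local.

11:45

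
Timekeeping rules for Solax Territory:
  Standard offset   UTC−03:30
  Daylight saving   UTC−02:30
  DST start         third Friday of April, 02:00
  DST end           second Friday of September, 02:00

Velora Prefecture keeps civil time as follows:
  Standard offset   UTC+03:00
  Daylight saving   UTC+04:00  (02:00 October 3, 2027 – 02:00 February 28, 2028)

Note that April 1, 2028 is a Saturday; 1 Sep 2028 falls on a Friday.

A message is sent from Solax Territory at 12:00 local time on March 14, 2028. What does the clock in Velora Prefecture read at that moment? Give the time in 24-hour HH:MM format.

1 April 2028 is a Saturday, so the first Friday is April 7 and the third is April 21.
1 September 2028 is a Friday, so the first Friday is September 1 and the second is September 8.
March 14, 2028 is outside the daylight-saving period (21 April – 8 September), so Solax Territory is on standard time, UTC−03:30.
12:00 Solax Territory + 3h30m = 15:30 UTC.
At the standard offset (UTC+03:00), 15:30 UTC + 3h = 18:30 Velora Prefecture standard time.
Daylight saving runs 3 October 2027 – 28 February 2028; the standard-time date in Velora Prefecture, March 14, 2028, is outside that window, so Velora Prefecture is on standard time at UTC+03:00.
15:30 UTC + 3h = 18:30 Velora Prefecture.

18:30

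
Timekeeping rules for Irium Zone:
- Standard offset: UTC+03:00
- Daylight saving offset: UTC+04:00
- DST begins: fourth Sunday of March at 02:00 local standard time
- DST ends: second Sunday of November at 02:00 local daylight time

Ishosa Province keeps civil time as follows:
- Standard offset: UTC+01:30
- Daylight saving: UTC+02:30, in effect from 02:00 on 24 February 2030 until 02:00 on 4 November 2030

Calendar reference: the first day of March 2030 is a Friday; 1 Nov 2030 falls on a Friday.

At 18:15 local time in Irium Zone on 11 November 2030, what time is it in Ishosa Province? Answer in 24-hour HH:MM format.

16:45

1 March 2030 is a Friday, so the first Sunday is March 3 and the fourth is March 24.
1 November 2030 is a Friday, so the first Sunday is November 3 and the second is November 10.
11 November 2030 does not fall between 24 March and 10 November, so daylight saving is not in effect and Irium Zone is at UTC+03:00.
18:15 Irium Zone − 3h = 15:15 UTC.
At the standard offset (UTC+01:30), 15:15 UTC + 1h30m = 16:45 Ishosa Province standard time.
The standard-time date in Ishosa Province, 11 November 2030, is outside the daylight-saving period (24 February – 4 November), so Ishosa Province is on standard time, UTC+01:30.
15:15 UTC + 1h30m = 16:45 Ishosa Province.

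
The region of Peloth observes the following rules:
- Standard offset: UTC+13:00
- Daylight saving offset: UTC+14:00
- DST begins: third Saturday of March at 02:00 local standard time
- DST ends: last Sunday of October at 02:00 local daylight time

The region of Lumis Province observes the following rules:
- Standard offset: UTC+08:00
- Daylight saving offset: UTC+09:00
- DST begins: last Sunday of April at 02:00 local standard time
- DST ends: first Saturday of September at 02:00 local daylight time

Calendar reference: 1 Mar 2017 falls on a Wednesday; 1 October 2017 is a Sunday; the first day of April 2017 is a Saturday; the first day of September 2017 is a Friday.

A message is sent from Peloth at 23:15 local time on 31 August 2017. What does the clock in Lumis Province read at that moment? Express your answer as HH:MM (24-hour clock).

18:15

1 March 2017 is a Wednesday, so the first Saturday is March 4 and the third is March 18.
1 October 2017 is a Sunday, so Sundays fall on 1, 8, 15, 22, 29; the last is October 29.
Daylight saving runs 18 March – 29 October; 31 August 2017 is inside that window, so Peloth is at UTC+14:00.
23:15 Peloth − 14h = 09:15 UTC.
1 April 2017 is a Saturday, so Sundays fall on 2, 9, 16, 23, 30; the last is April 30.
1 September 2017 is a Friday, so the first Saturday is September 2.
At the standard offset (UTC+08:00), 09:15 UTC + 8h = 17:15 Lumis Province standard time.
Daylight saving runs 30 April – 2 September; the standard-time date in Lumis Province, 31 August 2017, is inside that window, so Lumis Province is at UTC+09:00.
09:15 UTC + 9h = 18:15 Lumis Province.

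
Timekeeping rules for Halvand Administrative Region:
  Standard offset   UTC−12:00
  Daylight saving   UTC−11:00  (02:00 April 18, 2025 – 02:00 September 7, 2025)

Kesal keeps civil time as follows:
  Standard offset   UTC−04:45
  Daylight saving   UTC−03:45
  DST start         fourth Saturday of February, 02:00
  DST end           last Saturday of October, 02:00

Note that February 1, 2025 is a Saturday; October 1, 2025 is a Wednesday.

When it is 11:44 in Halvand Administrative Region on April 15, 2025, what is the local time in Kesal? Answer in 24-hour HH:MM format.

19:59

April 15, 2025 does not fall between 18 April and 7 September, so daylight saving is not in effect and Halvand Administrative Region is at UTC−12:00.
11:44 Halvand Administrative Region + 12h = 23:44 UTC.
1 February 2025 is a Saturday, so the first Saturday is February 1 and the fourth is February 22.
1 October 2025 is a Wednesday, so Saturdays fall on 4, 11, 18, 25; the last is October 25.
At the standard offset (UTC−04:45), 23:44 UTC − 4h45m = 18:59 Kesal standard time.
The standard-time date in Kesal, April 15, 2025, lies within the daylight-saving period (22 February – 25 October), so Kesal is on daylight time, UTC−03:45.
23:44 UTC − 3h45m = 19:59 Kesal.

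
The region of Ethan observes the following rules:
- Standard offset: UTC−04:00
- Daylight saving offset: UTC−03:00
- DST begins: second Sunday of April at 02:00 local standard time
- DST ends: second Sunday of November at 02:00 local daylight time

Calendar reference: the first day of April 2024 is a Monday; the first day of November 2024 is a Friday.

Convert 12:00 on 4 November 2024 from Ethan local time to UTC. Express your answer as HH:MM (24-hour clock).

1 April 2024 is a Monday, so the first Sunday is April 7 and the second is April 14.
1 November 2024 is a Friday, so the first Sunday is November 3 and the second is November 10.
4 November 2024 falls between 14 April and 10 November, so daylight saving is in effect and Ethan is at UTC−03:00.
12:00 local + 3h = 15:00 UTC.

15:00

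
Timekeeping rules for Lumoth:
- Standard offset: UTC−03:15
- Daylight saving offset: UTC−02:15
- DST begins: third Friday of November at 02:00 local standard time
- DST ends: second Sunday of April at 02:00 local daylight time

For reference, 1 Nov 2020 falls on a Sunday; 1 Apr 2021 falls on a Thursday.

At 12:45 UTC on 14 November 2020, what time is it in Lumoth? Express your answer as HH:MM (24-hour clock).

1 November 2020 is a Sunday, so the first Friday is November 6 and the third is November 20.
1 April 2021 is a Thursday, so the first Sunday is April 4 and the second is April 11.
At the standard offset (UTC−03:15), 12:45 UTC − 3h15m = 09:30 Lumoth standard time.
Daylight saving runs 20 November 2020 – 11 April 2021; the standard-time date in Lumoth, 14 November 2020, is outside that window, so Lumoth is on standard time at UTC−03:15.
12:45 UTC − 3h15m = 09:30 local.

09:30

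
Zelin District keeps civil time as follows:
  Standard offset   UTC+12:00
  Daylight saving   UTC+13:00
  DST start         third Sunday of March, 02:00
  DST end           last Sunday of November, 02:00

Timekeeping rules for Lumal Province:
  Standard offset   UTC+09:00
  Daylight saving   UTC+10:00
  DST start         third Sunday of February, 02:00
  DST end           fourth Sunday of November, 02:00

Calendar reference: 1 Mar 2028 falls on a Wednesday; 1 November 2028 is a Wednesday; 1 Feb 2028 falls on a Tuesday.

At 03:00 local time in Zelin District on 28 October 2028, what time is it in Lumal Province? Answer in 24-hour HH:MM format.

1 March 2028 is a Wednesday, so the first Sunday is March 5 and the third is March 19.
1 November 2028 is a Wednesday, so Sundays fall on 5, 12, 19, 26; the last is November 26.
28 October 2028 falls between 19 March and 26 November, so daylight saving is in effect and Zelin District is at UTC+13:00.
03:00 Zelin District − 13h = 14:00 UTC (rolling into the previous day, 27 October 2028).
1 February 2028 is a Tuesday, so the first Sunday is February 6 and the third is February 20.
1 November 2028 is a Wednesday, so the first Sunday is November 5 and the fourth is November 26.
At the standard offset (UTC+09:00), 14:00 UTC + 9h = 23:00 Lumal Province standard time.
The standard-time date in Lumal Province, 27 October 2028, falls between 20 February and 26 November, so daylight saving is in effect and Lumal Province is at UTC+10:00.
14:00 UTC + 10h = 00:00 Lumal Province (rolling into the next day, 28 October 2028).

00:00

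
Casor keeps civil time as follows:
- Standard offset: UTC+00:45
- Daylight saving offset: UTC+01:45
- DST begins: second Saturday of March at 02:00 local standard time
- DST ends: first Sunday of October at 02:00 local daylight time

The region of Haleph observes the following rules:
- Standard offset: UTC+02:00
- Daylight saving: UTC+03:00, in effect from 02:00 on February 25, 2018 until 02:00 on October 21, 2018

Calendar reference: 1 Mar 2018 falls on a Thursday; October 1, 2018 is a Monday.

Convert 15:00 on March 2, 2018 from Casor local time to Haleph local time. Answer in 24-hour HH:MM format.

1 March 2018 is a Thursday, so the first Saturday is March 3 and the second is March 10.
1 October 2018 is a Monday, so the first Sunday is October 7.
March 2, 2018 does not fall between 10 March and 7 October, so daylight saving is not in effect and Casor is at UTC+00:45.
15:00 Casor − 0h45m = 14:15 UTC.
At the standard offset (UTC+02:00), 14:15 UTC + 2h = 16:15 Haleph standard time.
The standard-time date in Haleph, March 2, 2018, lies within the daylight-saving period (25 February – 21 October), so Haleph is on daylight time, UTC+03:00.
14:15 UTC + 3h = 17:15 Haleph.

17:15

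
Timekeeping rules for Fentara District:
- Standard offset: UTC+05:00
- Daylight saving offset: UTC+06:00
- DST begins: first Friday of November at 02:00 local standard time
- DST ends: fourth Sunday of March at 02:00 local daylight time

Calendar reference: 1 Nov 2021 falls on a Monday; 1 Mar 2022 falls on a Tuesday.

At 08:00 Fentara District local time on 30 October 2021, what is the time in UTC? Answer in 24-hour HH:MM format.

1 November 2021 is a Monday, so the first Friday is November 5.
1 March 2022 is a Tuesday, so the first Sunday is March 6 and the fourth is March 27.
30 October 2021 is outside the daylight-saving period (5 November 2021 – 27 March 2022), so Fentara District is on standard time, UTC+05:00.
08:00 local − 5h = 03:00 UTC.

03:00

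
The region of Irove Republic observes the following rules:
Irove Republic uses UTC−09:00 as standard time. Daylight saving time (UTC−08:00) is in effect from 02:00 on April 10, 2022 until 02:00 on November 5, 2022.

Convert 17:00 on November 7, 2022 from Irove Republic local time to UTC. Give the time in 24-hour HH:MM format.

November 7, 2022 does not fall between 10 April and 5 November, so daylight saving is not in effect and Irove Republic is at UTC−09:00.
17:00 local + 9h = 02:00 UTC (rolling into the next day, 8 November 2022).

02:00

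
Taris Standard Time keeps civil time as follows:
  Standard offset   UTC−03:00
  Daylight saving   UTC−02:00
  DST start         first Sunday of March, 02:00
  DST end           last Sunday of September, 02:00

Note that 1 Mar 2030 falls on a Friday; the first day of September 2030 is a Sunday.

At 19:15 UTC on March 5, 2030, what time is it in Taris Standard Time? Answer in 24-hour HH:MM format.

17:15

1 March 2030 is a Friday, so the first Sunday is March 3.
1 September 2030 is a Sunday, so Sundays fall on 1, 8, 15, 22, 29; the last is September 29.
At the standard offset (UTC−03:00), 19:15 UTC − 3h = 16:15 Taris Standard Time standard time.
Daylight saving runs 3 March – 29 September; the standard-time date in Taris Standard Time, March 5, 2030, is inside that window, so Taris Standard Time is at UTC−02:00.
19:15 UTC − 2h = 17:15 local.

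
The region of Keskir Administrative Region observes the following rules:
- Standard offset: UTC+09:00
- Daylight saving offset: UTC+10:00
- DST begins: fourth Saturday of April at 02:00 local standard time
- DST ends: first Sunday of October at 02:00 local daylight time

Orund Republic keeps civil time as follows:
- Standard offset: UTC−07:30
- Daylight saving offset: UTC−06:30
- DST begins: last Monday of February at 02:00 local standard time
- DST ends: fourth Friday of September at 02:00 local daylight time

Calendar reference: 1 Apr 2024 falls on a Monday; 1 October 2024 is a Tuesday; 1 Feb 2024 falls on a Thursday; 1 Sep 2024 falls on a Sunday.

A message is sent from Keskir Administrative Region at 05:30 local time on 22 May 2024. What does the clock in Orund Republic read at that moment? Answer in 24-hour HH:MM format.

13:00

1 April 2024 is a Monday, so the first Saturday is April 6 and the fourth is April 27.
1 October 2024 is a Tuesday, so the first Sunday is October 6.
22 May 2024 lies within the daylight-saving period (27 April – 6 October), so Keskir Administrative Region is on daylight time, UTC+10:00.
05:30 Keskir Administrative Region − 10h = 19:30 UTC (rolling into the previous day, 21 May 2024).
1 February 2024 is a Thursday, so Mondays fall on 5, 12, 19, 26; the last is February 26.
1 September 2024 is a Sunday, so the first Friday is September 6 and the fourth is September 27.
At the standard offset (UTC−07:30), 19:30 UTC − 7h30m = 12:00 Orund Republic standard time.
Daylight saving runs 26 February – 27 September; the standard-time date in Orund Republic, 21 May 2024, is inside that window, so Orund Republic is at UTC−06:30.
19:30 UTC − 6h30m = 13:00 Orund Republic.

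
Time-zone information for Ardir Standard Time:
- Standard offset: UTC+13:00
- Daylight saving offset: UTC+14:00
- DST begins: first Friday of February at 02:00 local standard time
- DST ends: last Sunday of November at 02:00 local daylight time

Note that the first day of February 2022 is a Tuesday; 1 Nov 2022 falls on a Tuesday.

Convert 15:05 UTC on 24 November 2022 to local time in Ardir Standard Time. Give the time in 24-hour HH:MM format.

1 February 2022 is a Tuesday, so the first Friday is February 4.
1 November 2022 is a Tuesday, so Sundays fall on 6, 13, 20, 27; the last is November 27.
At the standard offset (UTC+13:00), 15:05 UTC + 13h = 04:05 Ardir Standard Time standard time (rolling into the next day, 25 November 2022).
Daylight saving runs 4 February – 27 November; the standard-time date in Ardir Standard Time, 25 November 2022, is inside that window, so Ardir Standard Time is at UTC+14:00.
15:05 UTC + 14h = 05:05 local (rolling into the next day, 25 November 2022).

05:05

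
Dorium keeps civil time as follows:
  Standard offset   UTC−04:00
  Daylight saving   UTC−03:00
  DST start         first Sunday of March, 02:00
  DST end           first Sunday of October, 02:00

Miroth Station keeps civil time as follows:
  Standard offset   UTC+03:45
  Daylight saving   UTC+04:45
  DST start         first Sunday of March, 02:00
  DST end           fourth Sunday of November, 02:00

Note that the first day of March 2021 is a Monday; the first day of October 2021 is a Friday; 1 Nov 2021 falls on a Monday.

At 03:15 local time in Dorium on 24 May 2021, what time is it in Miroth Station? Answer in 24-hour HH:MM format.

1 March 2021 is a Monday, so the first Sunday is March 7.
1 October 2021 is a Friday, so the first Sunday is October 3.
24 May 2021 falls between 7 March and 3 October, so daylight saving is in effect and Dorium is at UTC−03:00.
03:15 Dorium + 3h = 06:15 UTC.
1 March 2021 is a Monday, so the first Sunday is March 7.
1 November 2021 is a Monday, so the first Sunday is November 7 and the fourth is November 28.
At the standard offset (UTC+03:45), 06:15 UTC + 3h45m = 10:00 Miroth Station standard time.
The standard-time date in Miroth Station, 24 May 2021, lies within the daylight-saving period (7 March – 28 November), so Miroth Station is on daylight time, UTC+04:45.
06:15 UTC + 4h45m = 11:00 Miroth Station.

11:00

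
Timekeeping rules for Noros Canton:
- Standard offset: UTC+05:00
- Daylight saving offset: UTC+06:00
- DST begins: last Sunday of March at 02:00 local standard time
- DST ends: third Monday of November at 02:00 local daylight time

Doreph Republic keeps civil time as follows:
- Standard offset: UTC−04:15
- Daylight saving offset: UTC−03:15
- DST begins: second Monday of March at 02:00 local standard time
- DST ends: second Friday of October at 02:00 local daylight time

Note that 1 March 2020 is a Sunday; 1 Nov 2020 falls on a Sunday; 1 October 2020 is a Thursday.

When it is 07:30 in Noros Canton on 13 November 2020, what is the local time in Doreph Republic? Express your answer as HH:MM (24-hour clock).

1 March 2020 is a Sunday, so Sundays fall on 1, 8, 15, 22, 29; the last is March 29.
1 November 2020 is a Sunday, so the first Monday is November 2 and the third is November 16.
Daylight saving runs 29 March – 16 November; 13 November 2020 is inside that window, so Noros Canton is at UTC+06:00.
07:30 Noros Canton − 6h = 01:30 UTC.
1 March 2020 is a Sunday, so the first Monday is March 2 and the second is March 9.
1 October 2020 is a Thursday, so the first Friday is October 2 and the second is October 9.
At the standard offset (UTC−04:15), 01:30 UTC − 4h15m = 21:15 Doreph Republic standard time (rolling into the previous day, 12 November 2020).
Daylight saving runs 9 March – 9 October; the standard-time date in Doreph Republic, 12 November 2020, is outside that window, so Doreph Republic is on standard time at UTC−04:15.
01:30 UTC − 4h15m = 21:15 Doreph Republic (rolling into the previous day, 12 November 2020).

21:15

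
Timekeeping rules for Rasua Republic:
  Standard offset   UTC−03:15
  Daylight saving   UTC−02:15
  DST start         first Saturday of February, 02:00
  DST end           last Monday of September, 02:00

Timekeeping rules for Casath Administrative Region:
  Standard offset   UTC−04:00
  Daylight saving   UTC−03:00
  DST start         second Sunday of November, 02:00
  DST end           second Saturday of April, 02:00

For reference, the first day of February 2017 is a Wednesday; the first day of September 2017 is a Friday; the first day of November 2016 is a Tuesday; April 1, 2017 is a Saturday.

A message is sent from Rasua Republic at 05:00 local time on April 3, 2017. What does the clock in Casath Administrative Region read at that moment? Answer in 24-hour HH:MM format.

1 February 2017 is a Wednesday, so the first Saturday is February 4.
1 September 2017 is a Friday, so Mondays fall on 4, 11, 18, 25; the last is September 25.
Daylight saving runs 4 February – 25 September; April 3, 2017 is inside that window, so Rasua Republic is at UTC−02:15.
05:00 Rasua Republic + 2h15m = 07:15 UTC.
1 November 2016 is a Tuesday, so the first Sunday is November 6 and the second is November 13.
1 April 2017 is a Saturday, so the first Saturday is April 1 and the second is April 8.
At the standard offset (UTC−04:00), 07:15 UTC − 4h = 03:15 Casath Administrative Region standard time.
The standard-time date in Casath Administrative Region, April 3, 2017, falls between 13 November 2016 and 8 April 2017, so daylight saving is in effect and Casath Administrative Region is at UTC−03:00.
07:15 UTC − 3h = 04:15 Casath Administrative Region.

04:15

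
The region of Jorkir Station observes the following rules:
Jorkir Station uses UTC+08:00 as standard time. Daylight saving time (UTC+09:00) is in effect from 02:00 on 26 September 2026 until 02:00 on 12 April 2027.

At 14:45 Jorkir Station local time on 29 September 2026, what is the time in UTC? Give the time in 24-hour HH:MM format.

Daylight saving runs 26 September 2026 – 12 April 2027; 29 September 2026 is inside that window, so Jorkir Station is at UTC+09:00.
14:45 local − 9h = 05:45 UTC.

05:45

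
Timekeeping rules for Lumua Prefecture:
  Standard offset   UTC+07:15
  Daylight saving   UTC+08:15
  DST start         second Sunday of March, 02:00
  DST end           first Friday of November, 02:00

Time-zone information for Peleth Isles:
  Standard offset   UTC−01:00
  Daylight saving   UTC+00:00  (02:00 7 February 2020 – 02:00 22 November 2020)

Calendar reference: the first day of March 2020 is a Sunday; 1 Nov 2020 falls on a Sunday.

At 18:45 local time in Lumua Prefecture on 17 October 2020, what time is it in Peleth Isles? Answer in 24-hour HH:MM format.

1 March 2020 is a Sunday, so the first Sunday is March 1 and the second is March 8.
1 November 2020 is a Sunday, so the first Friday is November 6.
17 October 2020 lies within the daylight-saving period (8 March – 6 November), so Lumua Prefecture is on daylight time, UTC+08:15.
18:45 Lumua Prefecture − 8h15m = 10:30 UTC.
At the standard offset (UTC−01:00), 10:30 UTC − 1h = 09:30 Peleth Isles standard time.
Daylight saving runs 7 February – 22 November; the standard-time date in Peleth Isles, 17 October 2020, is inside that window, so Peleth Isles is at UTC+00:00.
10:30 UTC + 0h = 10:30 Peleth Isles.

10:30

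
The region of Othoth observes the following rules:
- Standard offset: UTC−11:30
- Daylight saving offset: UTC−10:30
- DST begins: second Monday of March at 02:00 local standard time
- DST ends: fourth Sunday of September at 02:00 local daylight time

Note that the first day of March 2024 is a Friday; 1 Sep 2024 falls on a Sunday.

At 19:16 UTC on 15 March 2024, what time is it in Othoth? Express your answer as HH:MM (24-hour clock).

1 March 2024 is a Friday, so the first Monday is March 4 and the second is March 11.
1 September 2024 is a Sunday, so the first Sunday is September 1 and the fourth is September 22.
At the standard offset (UTC−11:30), 19:16 UTC − 11h30m = 07:46 Othoth standard time.
The standard-time date in Othoth, 15 March 2024, lies within the daylight-saving period (11 March – 22 September), so Othoth is on daylight time, UTC−10:30.
19:16 UTC − 10h30m = 08:46 local.

08:46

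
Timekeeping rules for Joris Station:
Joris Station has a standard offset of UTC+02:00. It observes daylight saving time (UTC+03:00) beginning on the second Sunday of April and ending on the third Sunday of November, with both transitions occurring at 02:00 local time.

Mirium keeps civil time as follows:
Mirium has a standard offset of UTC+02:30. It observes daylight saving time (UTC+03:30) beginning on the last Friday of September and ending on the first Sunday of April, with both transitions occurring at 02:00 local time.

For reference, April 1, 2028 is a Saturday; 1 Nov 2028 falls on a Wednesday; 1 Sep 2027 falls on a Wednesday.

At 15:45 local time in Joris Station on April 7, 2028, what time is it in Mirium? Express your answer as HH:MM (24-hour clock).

1 April 2028 is a Saturday, so the first Sunday is April 2 and the second is April 9.
1 November 2028 is a Wednesday, so the first Sunday is November 5 and the third is November 19.
April 7, 2028 is outside the daylight-saving period (9 April – 19 November), so Joris Station is on standard time, UTC+02:00.
15:45 Joris Station − 2h = 13:45 UTC.
1 September 2027 is a Wednesday, so Fridays fall on 3, 10, 17, 24; the last is September 24.
1 April 2028 is a Saturday, so the first Sunday is April 2.
At the standard offset (UTC+02:30), 13:45 UTC + 2h30m = 16:15 Mirium standard time.
Daylight saving runs 24 September 2027 – 2 April 2028; the standard-time date in Mirium, April 7, 2028, is outside that window, so Mirium is on standard time at UTC+02:30.
13:45 UTC + 2h30m = 16:15 Mirium.

16:15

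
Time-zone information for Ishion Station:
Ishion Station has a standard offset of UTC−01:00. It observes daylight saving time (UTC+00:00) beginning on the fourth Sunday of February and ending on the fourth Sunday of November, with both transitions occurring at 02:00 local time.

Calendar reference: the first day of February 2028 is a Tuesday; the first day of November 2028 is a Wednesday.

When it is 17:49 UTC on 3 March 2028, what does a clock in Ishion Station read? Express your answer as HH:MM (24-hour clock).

17:49

1 February 2028 is a Tuesday, so the first Sunday is February 6 and the fourth is February 27.
1 November 2028 is a Wednesday, so the first Sunday is November 5 and the fourth is November 26.
At the standard offset (UTC−01:00), 17:49 UTC − 1h = 16:49 Ishion Station standard time.
The standard-time date in Ishion Station, 3 March 2028, lies within the daylight-saving period (27 February – 26 November), so Ishion Station is on daylight time, UTC+00:00.
17:49 UTC + 0h = 17:49 local.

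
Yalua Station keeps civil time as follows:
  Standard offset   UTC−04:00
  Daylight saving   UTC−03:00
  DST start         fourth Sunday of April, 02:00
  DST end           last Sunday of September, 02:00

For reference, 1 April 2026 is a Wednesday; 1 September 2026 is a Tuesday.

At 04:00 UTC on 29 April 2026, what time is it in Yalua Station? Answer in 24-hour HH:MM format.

1 April 2026 is a Wednesday, so the first Sunday is April 5 and the fourth is April 26.
1 September 2026 is a Tuesday, so Sundays fall on 6, 13, 20, 27; the last is September 27.
At the standard offset (UTC−04:00), 04:00 UTC − 4h = 00:00 Yalua Station standard time.
The standard-time date in Yalua Station, 29 April 2026, falls between 26 April and 27 September, so daylight saving is in effect and Yalua Station is at UTC−03:00.
04:00 UTC − 3h = 01:00 local.

01:00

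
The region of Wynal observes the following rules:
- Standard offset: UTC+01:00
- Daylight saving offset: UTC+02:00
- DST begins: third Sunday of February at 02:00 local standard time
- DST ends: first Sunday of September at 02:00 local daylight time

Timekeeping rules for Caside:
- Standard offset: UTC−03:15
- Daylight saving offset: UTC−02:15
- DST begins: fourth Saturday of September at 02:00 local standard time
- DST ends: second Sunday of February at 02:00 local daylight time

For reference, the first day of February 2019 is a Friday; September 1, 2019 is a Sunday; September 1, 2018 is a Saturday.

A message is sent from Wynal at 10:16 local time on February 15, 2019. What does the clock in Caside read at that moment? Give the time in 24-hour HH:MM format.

06:01

1 February 2019 is a Friday, so the first Sunday is February 3 and the third is February 17.
1 September 2019 is a Sunday, so the first Sunday is September 1.
February 15, 2019 is outside the daylight-saving period (17 February – 1 September), so Wynal is on standard time, UTC+01:00.
10:16 Wynal − 1h = 09:16 UTC.
1 September 2018 is a Saturday, so the first Saturday is September 1 and the fourth is September 22.
1 February 2019 is a Friday, so the first Sunday is February 3 and the second is February 10.
At the standard offset (UTC−03:15), 09:16 UTC − 3h15m = 06:01 Caside standard time.
The standard-time date in Caside, February 15, 2019, is outside the daylight-saving period (22 September 2018 – 10 February 2019), so Caside is on standard time, UTC−03:15.
09:16 UTC − 3h15m = 06:01 Caside.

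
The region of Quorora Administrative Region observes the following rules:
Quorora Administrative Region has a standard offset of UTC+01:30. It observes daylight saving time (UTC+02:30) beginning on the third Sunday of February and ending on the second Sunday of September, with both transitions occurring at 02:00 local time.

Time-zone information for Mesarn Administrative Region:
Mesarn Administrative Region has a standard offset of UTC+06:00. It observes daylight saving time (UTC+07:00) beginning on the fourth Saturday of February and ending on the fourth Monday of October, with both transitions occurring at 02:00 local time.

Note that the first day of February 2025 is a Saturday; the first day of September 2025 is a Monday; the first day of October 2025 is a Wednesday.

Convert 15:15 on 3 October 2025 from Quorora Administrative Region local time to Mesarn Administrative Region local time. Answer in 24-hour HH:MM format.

20:45

1 February 2025 is a Saturday, so the first Sunday is February 2 and the third is February 16.
1 September 2025 is a Monday, so the first Sunday is September 7 and the second is September 14.
3 October 2025 is outside the daylight-saving period (16 February – 14 September), so Quorora Administrative Region is on standard time, UTC+01:30.
15:15 Quorora Administrative Region − 1h30m = 13:45 UTC.
1 February 2025 is a Saturday, so the first Saturday is February 1 and the fourth is February 22.
1 October 2025 is a Wednesday, so the first Monday is October 6 and the fourth is October 27.
At the standard offset (UTC+06:00), 13:45 UTC + 6h = 19:45 Mesarn Administrative Region standard time.
Daylight saving runs 22 February – 27 October; the standard-time date in Mesarn Administrative Region, 3 October 2025, is inside that window, so Mesarn Administrative Region is at UTC+07:00.
13:45 UTC + 7h = 20:45 Mesarn Administrative Region.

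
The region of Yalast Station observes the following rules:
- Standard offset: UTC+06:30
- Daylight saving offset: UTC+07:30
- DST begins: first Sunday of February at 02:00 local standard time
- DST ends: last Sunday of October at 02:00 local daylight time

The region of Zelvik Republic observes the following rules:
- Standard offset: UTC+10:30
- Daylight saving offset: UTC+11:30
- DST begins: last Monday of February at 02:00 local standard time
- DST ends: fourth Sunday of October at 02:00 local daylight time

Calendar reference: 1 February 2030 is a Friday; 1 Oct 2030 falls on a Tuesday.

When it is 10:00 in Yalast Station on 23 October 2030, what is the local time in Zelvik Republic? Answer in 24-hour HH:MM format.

1 February 2030 is a Friday, so the first Sunday is February 3.
1 October 2030 is a Tuesday, so Sundays fall on 6, 13, 20, 27; the last is October 27.
23 October 2030 falls between 3 February and 27 October, so daylight saving is in effect and Yalast Station is at UTC+07:30.
10:00 Yalast Station − 7h30m = 02:30 UTC.
1 February 2030 is a Friday, so Mondays fall on 4, 11, 18, 25; the last is February 25.
1 October 2030 is a Tuesday, so the first Sunday is October 6 and the fourth is October 27.
At the standard offset (UTC+10:30), 02:30 UTC + 10h30m = 13:00 Zelvik Republic standard time.
The standard-time date in Zelvik Republic, 23 October 2030, lies within the daylight-saving period (25 February – 27 October), so Zelvik Republic is on daylight time, UTC+11:30.
02:30 UTC + 11h30m = 14:00 Zelvik Republic.

14:00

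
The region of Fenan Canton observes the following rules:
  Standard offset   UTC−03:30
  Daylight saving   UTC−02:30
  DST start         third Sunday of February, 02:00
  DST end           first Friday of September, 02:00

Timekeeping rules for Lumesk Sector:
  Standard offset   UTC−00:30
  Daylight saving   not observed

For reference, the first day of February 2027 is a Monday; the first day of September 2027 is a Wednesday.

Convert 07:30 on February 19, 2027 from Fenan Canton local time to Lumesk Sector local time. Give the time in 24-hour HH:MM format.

10:30

1 February 2027 is a Monday, so the first Sunday is February 7 and the third is February 21.
1 September 2027 is a Wednesday, so the first Friday is September 3.
February 19, 2027 is outside the daylight-saving period (21 February – 3 September), so Fenan Canton is on standard time, UTC−03:30.
07:30 Fenan Canton + 3h30m = 11:00 UTC.
Lumesk Sector has no daylight saving, so its offset is UTC−00:30 year-round.
11:00 UTC − 0h30m = 10:30 Lumesk Sector.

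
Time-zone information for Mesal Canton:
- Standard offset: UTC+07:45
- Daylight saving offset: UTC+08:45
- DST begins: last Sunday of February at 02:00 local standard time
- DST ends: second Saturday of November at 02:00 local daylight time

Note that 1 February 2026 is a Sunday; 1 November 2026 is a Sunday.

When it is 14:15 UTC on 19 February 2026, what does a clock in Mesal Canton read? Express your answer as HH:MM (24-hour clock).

22:00

1 February 2026 is a Sunday, so Sundays fall on 1, 8, 15, 22; the last is February 22.
1 November 2026 is a Sunday, so the first Saturday is November 7 and the second is November 14.
At the standard offset (UTC+07:45), 14:15 UTC + 7h45m = 22:00 Mesal Canton standard time.
Daylight saving runs 22 February – 14 November; the standard-time date in Mesal Canton, 19 February 2026, is outside that window, so Mesal Canton is on standard time at UTC+07:45.
14:15 UTC + 7h45m = 22:00 local.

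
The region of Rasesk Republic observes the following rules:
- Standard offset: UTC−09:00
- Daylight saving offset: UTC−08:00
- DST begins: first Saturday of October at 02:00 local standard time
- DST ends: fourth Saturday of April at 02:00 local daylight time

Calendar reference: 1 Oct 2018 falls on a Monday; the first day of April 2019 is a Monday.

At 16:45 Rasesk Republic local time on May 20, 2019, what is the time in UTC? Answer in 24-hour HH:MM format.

01:45

1 October 2018 is a Monday, so the first Saturday is October 6.
1 April 2019 is a Monday, so the first Saturday is April 6 and the fourth is April 27.
Daylight saving runs 6 October 2018 – 27 April 2019; May 20, 2019 is outside that window, so Rasesk Republic is on standard time at UTC−09:00.
16:45 local + 9h = 01:45 UTC (rolling into the next day, 21 May 2019).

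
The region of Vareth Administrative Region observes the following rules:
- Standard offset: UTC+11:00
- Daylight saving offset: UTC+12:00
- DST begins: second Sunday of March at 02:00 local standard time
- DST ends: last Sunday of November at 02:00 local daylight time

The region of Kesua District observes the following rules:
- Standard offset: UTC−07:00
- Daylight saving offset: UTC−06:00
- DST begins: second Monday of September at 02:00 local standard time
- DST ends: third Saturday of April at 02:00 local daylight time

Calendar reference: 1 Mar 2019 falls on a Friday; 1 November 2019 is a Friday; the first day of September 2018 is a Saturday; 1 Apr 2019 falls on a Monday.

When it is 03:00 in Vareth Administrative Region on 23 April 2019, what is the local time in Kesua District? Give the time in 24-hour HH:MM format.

1 March 2019 is a Friday, so the first Sunday is March 3 and the second is March 10.
1 November 2019 is a Friday, so Sundays fall on 3, 10, 17, 24; the last is November 24.
23 April 2019 lies within the daylight-saving period (10 March – 24 November), so Vareth Administrative Region is on daylight time, UTC+12:00.
03:00 Vareth Administrative Region − 12h = 15:00 UTC (rolling into the previous day, 22 April 2019).
1 September 2018 is a Saturday, so the first Monday is September 3 and the second is September 10.
1 April 2019 is a Monday, so the first Saturday is April 6 and the third is April 20.
At the standard offset (UTC−07:00), 15:00 UTC − 7h = 08:00 Kesua District standard time.
The standard-time date in Kesua District, 22 April 2019, does not fall between 10 September 2018 and 20 April 2019, so daylight saving is not in effect and Kesua District is at UTC−07:00.
15:00 UTC − 7h = 08:00 Kesua District.

08:00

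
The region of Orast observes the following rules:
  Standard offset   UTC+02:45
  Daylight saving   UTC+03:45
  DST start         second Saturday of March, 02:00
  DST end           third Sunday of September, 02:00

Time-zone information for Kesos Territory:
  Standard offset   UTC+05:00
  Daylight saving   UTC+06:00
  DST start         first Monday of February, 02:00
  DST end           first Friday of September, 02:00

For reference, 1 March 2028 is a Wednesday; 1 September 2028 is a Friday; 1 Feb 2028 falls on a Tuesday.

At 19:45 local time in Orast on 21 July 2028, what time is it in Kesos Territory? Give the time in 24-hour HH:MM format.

1 March 2028 is a Wednesday, so the first Saturday is March 4 and the second is March 11.
1 September 2028 is a Friday, so the first Sunday is September 3 and the third is September 17.
Daylight saving runs 11 March – 17 September; 21 July 2028 is inside that window, so Orast is at UTC+03:45.
19:45 Orast − 3h45m = 16:00 UTC.
1 February 2028 is a Tuesday, so the first Monday is February 7.
1 September 2028 is a Friday, so the first Friday is September 1.
At the standard offset (UTC+05:00), 16:00 UTC + 5h = 21:00 Kesos Territory standard time.
The standard-time date in Kesos Territory, 21 July 2028, falls between 7 February and 1 September, so daylight saving is in effect and Kesos Territory is at UTC+06:00.
16:00 UTC + 6h = 22:00 Kesos Territory.

22:00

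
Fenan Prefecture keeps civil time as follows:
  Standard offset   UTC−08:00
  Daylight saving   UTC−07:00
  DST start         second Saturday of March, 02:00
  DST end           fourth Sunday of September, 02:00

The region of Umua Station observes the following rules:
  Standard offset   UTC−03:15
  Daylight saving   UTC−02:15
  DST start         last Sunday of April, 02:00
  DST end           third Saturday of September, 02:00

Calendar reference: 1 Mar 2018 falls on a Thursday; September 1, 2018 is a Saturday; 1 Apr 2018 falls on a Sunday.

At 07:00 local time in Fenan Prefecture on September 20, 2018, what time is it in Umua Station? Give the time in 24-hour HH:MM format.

1 March 2018 is a Thursday, so the first Saturday is March 3 and the second is March 10.
1 September 2018 is a Saturday, so the first Sunday is September 2 and the fourth is September 23.
September 20, 2018 falls between 10 March and 23 September, so daylight saving is in effect and Fenan Prefecture is at UTC−07:00.
07:00 Fenan Prefecture + 7h = 14:00 UTC.
1 April 2018 is a Sunday, so Sundays fall on 1, 8, 15, 22, 29; the last is April 29.
1 September 2018 is a Saturday, so the first Saturday is September 1 and the third is September 15.
At the standard offset (UTC−03:15), 14:00 UTC − 3h15m = 10:45 Umua Station standard time.
The standard-time date in Umua Station, September 20, 2018, does not fall between 29 April and 15 September, so daylight saving is not in effect and Umua Station is at UTC−03:15.
14:00 UTC − 3h15m = 10:45 Umua Station.

10:45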